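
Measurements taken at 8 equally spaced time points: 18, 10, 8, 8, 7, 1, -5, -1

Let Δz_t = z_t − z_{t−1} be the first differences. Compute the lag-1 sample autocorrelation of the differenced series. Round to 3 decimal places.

First differences Δz: -8, -2, 0, -1, -6, -6, 4
Mean of differences = -2.7143
Numerator Σ(Δz_t−Δz̄)(Δz_{t+1}−Δz̄) = -14.0816
Denominator Σ(Δz_t−Δz̄)² = 105.4286
r_1(Δz) = -14.0816 / 105.4286 = -0.134

-0.134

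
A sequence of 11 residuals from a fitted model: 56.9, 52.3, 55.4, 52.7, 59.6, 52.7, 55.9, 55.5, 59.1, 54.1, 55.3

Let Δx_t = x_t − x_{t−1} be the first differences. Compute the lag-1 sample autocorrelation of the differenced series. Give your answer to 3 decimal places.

-0.752

First differences Δx: -4.6, 3.1, -2.7, 6.9, -6.9, 3.2, -0.4, 3.6, -5.0, 1.2
Mean of differences = -0.1600
Numerator Σ(Δx_t−Δx̄)(Δx_{t+1}−Δx̄) = -137.4076
Denominator Σ(Δx_t−Δx̄)² = 182.8240
r_1(Δx) = -137.4076 / 182.8240 = -0.752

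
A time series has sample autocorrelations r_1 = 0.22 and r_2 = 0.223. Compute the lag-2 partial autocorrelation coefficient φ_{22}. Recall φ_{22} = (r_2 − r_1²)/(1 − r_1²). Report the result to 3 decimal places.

0.183

φ_{22} = (r_2 − r_1²) / (1 − r_1²)
r_1² = (0.22)² = 0.0484
Numerator = 0.223 − 0.0484 = 0.1746; denominator = 1 − 0.0484 = 0.9516
φ_{22} = 0.1746 / 0.9516 = 0.183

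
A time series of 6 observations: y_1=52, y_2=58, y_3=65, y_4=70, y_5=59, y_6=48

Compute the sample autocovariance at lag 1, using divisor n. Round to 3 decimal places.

12.037

Mean ȳ = (52 + 58 + 65 + 70 + 59 + 48)/6 = 58.6667
Σ_{t=1}^{5}(y_t−ȳ)(y_{t+1}−ȳ) = 72.2222
γ_1 = 72.2222 / 6 = 12.037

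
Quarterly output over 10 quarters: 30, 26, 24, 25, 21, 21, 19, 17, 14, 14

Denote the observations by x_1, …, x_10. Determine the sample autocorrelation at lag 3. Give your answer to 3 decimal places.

Mean x̄ = (30 + 26 + 24 + 25 + 21 + 21 + 19 + 17 + 14 + 14)/10 = 21.1000
Σ(x_t−x̄)(x_{t+3}−x̄) = (34.7100) + (-0.4900) + (-0.2900) + (-8.1900) + (0.4100) + (0.7100) + (14.9100) = 41.7700
Denominator Σ(x_t−x̄)² = 248.9000
r_3 = 41.7700 / 248.9000 = 0.168

0.168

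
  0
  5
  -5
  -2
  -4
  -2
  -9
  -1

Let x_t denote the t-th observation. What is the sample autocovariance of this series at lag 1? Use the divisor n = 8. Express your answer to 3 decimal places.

Mean x̄ = (0 + 5 − 5 − 2 − 4 − 2 − 9 − 1)/8 = -2.2500
Deviations: 2.2500, 7.2500, -2.7500, 0.2500, -1.7500, 0.2500, -6.7500, 1.2500
Σ_{t=1}^{7}(x_t−x̄)(x_{t+1}−x̄) = -15.3125
γ_1 = -15.3125 / 8 = -1.914

-1.914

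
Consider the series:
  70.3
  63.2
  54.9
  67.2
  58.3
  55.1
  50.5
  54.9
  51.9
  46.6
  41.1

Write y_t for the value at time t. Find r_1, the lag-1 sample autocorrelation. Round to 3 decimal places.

0.402

Mean ȳ = (70.3 + 63.2 + 54.9 + 67.2 + 58.3 + 55.1 + 50.5 + 54.9 + 51.9 + 46.6 + 41.1)/11 = 55.8182
Numerator Σ_{t=1}^{10}(y_t−ȳ)(y_{t+1}−ȳ) = 300.2324
Denominator Σ(y_t−ȳ)² = 747.3564
r_1 = 300.2324 / 747.3564 = 0.402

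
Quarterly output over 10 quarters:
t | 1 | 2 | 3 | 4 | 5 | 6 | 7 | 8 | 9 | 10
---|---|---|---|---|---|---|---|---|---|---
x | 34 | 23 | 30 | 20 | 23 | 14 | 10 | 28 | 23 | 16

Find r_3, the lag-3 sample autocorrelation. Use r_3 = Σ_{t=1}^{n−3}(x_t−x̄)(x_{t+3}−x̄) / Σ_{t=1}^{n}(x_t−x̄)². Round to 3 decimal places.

0.018

Mean x̄ = (34 + 23 + 30 + 20 + 23 + 14 + 10 + 28 + 23 + 16)/10 = 22.1000
Σ(x_t−x̄)(x_{t+3}−x̄) = (-24.9900) + (0.8100) + (-63.9900) + (25.4100) + (5.3100) + (-7.2900) + (73.8100) = 9.0700
Denominator Σ(x_t−x̄)² = 494.9000
r_3 = 9.0700 / 494.9000 = 0.018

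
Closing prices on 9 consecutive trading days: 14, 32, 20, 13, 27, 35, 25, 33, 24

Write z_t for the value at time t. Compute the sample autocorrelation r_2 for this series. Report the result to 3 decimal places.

Mean z̄ = (14 + 32 + 20 + 13 + 27 + 35 + 25 + 33 + 24)/9 = 24.7778
Numerator Σ_{t=1}^{7}(z_t−z̄)(z_{t+2}−z̄) = -80.2099
Denominator Σ(z_t−z̄)² = 507.5556
r_2 = -80.2099 / 507.5556 = -0.158

-0.158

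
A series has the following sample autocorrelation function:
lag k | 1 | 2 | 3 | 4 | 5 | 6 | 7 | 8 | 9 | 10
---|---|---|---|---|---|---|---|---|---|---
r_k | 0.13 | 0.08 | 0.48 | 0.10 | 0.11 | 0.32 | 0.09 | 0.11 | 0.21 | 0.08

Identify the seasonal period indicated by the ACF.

The largest autocorrelation is r_3 = 0.48, with weaker echoes at lags 6 (0.32) and 9 (0.21); the remaining lags stay at or below 0.13.
The dominant spike at lag 3 indicates a seasonal period of 3.

3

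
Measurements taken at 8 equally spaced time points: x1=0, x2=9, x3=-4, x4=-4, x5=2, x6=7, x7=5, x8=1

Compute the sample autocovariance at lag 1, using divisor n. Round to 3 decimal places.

-1.000

Mean x̄ = (0 + 9 − 4 − 4 + 2 + 7 + 5 + 1)/8 = 2.0000
Deviations: -2.0000, 7.0000, -6.0000, -6.0000, 0.0000, 5.0000, 3.0000, -1.0000
Σ_{t=1}^{7}(x_t−x̄)(x_{t+1}−x̄) = -8.0000
γ_1 = -8.0000 / 8 = -1.000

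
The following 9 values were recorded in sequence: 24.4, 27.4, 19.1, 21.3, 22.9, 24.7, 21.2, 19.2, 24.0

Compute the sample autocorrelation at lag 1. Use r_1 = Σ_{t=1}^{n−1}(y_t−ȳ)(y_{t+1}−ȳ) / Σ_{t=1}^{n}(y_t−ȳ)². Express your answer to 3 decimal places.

-0.102

Mean ȳ = (24.4 + 27.4 + 19.1 + 21.3 + 22.9 + 24.7 + 21.2 + 19.2 + 24.0)/9 = 22.6889
Numerator Σ_{t=1}^{8}(y_t−ȳ)(y_{t+1}−ȳ) = -6.1046
Denominator Σ(y_t−ȳ)² = 60.1289
r_1 = -6.1046 / 60.1289 = -0.102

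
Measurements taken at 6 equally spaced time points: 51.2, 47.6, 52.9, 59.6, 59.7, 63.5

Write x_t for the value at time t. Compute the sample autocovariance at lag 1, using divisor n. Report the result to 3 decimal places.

15.860

Mean x̄ = (51.2 + 47.6 + 52.9 + 59.6 + 59.7 + 63.5)/6 = 55.7500
Deviations: -4.5500, -8.1500, -2.8500, 3.8500, 3.9500, 7.7500
Σ_{t=1}^{5}(x_t−x̄)(x_{t+1}−x̄) = 95.1575
γ_1 = 95.1575 / 6 = 15.860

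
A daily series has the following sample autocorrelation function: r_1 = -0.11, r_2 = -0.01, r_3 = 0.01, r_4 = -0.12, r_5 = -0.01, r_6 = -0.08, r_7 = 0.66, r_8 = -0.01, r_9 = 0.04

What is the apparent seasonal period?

The largest autocorrelation is r_7 = 0.66; the remaining lags stay at or below 0.04.
The dominant spike at lag 7 indicates a seasonal period of 7.

7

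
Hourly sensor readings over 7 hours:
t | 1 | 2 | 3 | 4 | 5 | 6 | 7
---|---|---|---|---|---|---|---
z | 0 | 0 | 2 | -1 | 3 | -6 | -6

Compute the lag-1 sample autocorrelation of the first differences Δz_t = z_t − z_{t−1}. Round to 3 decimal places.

-0.587

First differences Δz: 0, 2, -3, 4, -9, 0
Mean of differences = -1.0000
Numerator Σ(Δz_t−Δz̄)(Δz_{t+1}−Δz̄) = -61.0000
Denominator Σ(Δz_t−Δz̄)² = 104.0000
r_1(Δz) = -61.0000 / 104.0000 = -0.587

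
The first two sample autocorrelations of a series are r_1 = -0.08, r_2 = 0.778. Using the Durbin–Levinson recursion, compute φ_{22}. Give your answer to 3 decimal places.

0.777

φ_{22} = (r_2 − r_1²) / (1 − r_1²)
r_1² = (-0.08)² = 0.0064
Numerator = 0.778 − 0.0064 = 0.7716; denominator = 1 − 0.0064 = 0.9936
φ_{22} = 0.7716 / 0.9936 = 0.777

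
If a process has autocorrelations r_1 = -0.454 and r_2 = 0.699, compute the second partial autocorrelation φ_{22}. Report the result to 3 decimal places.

φ_{22} = (r_2 − r_1²) / (1 − r_1²)
r_1² = (-0.454)² = 0.206116
Numerator = 0.699 − 0.2061 = 0.4929; denominator = 1 − 0.2061 = 0.7939
φ_{22} = 0.4929 / 0.7939 = 0.621

0.621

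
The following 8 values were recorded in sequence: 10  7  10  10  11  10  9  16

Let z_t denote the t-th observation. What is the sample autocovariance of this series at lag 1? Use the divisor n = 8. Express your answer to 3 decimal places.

Mean z̄ = (10 + 7 + 10 + 10 + 11 + 10 + 9 + 16)/8 = 10.3750
Σ_{t=1}^{7}(z_t−z̄)(z_{t+1}−z̄) = -5.0156
γ_1 = -5.0156 / 8 = -0.627

-0.627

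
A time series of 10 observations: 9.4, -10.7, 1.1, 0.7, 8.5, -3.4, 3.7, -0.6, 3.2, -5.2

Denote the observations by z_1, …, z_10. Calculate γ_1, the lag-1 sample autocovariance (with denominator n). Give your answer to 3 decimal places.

Mean z̄ = (9.4 − 10.7 + 1.1 + 0.7 + 8.5 − 3.4 + 3.7 − 0.6 + 3.2 − 5.2)/10 = 0.6700
Σ_{t=1}^{9}(z_t−z̄)(z_{t+1}−z̄) = -170.0139
γ_1 = -170.0139 / 10 = -17.001

-17.001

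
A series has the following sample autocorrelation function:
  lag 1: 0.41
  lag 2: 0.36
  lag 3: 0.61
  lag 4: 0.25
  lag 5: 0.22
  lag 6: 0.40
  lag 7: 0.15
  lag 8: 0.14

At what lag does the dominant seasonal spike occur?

3

The largest autocorrelation is r_3 = 0.61; the remaining lags stay at or below 0.41. The elevated value at lag 1 (0.41), dropping to 0.36 at lag 2, reflects decaying short-term dependence rather than seasonality.
The dominant spike at lag 3 indicates a seasonal period of 3.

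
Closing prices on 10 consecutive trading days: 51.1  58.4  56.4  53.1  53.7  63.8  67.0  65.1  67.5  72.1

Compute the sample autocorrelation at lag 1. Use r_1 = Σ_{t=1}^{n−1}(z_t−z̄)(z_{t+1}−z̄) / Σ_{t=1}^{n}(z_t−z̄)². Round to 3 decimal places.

Mean z̄ = (51.1 + 58.4 + 56.4 + 53.1 + 53.7 + 63.8 + 67.0 + 65.1 + 67.5 + 72.1)/10 = 60.8200
Numerator Σ_{t=1}^{9}(z_t−z̄)(z_{t+1}−z̄) = 250.8976
Denominator Σ(z_t−z̄)² = 467.4160
r_1 = 250.8976 / 467.4160 = 0.537

0.537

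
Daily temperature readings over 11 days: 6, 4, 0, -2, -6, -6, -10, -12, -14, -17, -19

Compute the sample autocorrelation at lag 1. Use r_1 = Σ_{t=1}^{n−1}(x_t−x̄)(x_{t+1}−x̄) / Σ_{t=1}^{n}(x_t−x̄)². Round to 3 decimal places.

0.719

Mean x̄ = (6 + 4 + 0 − 2 − 6 − 6 − 10 − 12 − 14 − 17 − 19)/11 = -6.9091
Numerator Σ_{t=1}^{10}(x_t−x̄)(x_{t+1}−x̄) = 497.9917
Denominator Σ(x_t−x̄)² = 692.9091
r_1 = 497.9917 / 692.9091 = 0.719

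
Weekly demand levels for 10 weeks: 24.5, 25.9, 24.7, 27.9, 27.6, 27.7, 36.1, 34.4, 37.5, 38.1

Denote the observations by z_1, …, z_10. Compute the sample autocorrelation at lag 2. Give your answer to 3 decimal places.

0.420

Mean z̄ = (24.5 + 25.9 + 24.7 + 27.9 + 27.6 + 27.7 + 36.1 + 34.4 + 37.5 + 38.1)/10 = 30.4400
Numerator Σ_{t=1}^{8}(z_t−z̄)(z_{t+2}−z̄) = 112.2568
Denominator Σ(z_t−z̄)² = 267.1040
r_2 = 112.2568 / 267.1040 = 0.420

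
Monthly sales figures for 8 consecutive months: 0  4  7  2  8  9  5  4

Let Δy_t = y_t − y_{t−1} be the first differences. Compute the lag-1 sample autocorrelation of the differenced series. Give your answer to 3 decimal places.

First differences Δy: 4, 3, -5, 6, 1, -4, -1
Mean of differences = 0.5714
Numerator Σ(Δy_t−Δȳ)(Δy_{t+1}−Δȳ) = -27.8980
Denominator Σ(Δy_t−Δȳ)² = 101.7143
r_1(Δy) = -27.8980 / 101.7143 = -0.274

-0.274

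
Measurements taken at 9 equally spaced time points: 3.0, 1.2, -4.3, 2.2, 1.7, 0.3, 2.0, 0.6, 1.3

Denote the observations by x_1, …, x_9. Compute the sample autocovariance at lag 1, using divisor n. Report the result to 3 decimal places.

Mean x̄ = (3.0 + 1.2 − 4.3 + 2.2 + 1.7 + 0.3 + 2.0 + 0.6 + 1.3)/9 = 0.8889
Σ_{t=1}^{8}(x_t−x̄)(x_{t+1}−x̄) = -8.2690
γ_1 = -8.2690 / 9 = -0.919

-0.919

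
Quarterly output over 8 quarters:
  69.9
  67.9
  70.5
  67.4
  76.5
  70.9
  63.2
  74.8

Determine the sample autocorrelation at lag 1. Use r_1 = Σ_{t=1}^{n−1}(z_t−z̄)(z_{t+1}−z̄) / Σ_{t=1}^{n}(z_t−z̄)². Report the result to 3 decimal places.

-0.416

Mean z̄ = (69.9 + 67.9 + 70.5 + 67.4 + 76.5 + 70.9 + 63.2 + 74.8)/8 = 70.1375
Deviations from mean: -0.2375, -2.2375, 0.3625, -2.7375, 6.3625, 0.7625, -6.9375, 4.6625
Σ(z_t−z̄)(z_{t+1}−z̄) = (0.5314) + (-0.8111) + (-0.9923) + (-17.4173) + (4.8514) + (-5.2898) + (-32.3461) = -51.4739
Denominator Σ(z_t−z̄)² = 123.6188
r_1 = -51.4739 / 123.6188 = -0.416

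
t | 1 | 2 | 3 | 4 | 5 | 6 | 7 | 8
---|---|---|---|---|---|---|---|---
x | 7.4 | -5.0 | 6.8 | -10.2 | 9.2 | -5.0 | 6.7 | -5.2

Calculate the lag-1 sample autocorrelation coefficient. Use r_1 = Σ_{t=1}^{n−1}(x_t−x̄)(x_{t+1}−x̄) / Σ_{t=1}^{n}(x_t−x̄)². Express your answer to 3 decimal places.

Mean x̄ = (7.4 − 5.0 + 6.8 − 10.2 + 9.2 − 5.0 + 6.7 − 5.2)/8 = 0.5875
Deviations from mean: 6.8125, -5.5875, 6.2125, -10.7875, 8.6125, -5.5875, 6.1125, -5.7875
Σ(x_t−x̄)(x_{t+1}−x̄) = (-38.0648) + (-34.7123) + (-67.0173) + (-92.9073) + (-48.1223) + (-34.1536) + (-35.3761) = -350.3539
Denominator Σ(x_t−x̄)² = 408.8488
r_1 = -350.3539 / 408.8488 = -0.857

-0.857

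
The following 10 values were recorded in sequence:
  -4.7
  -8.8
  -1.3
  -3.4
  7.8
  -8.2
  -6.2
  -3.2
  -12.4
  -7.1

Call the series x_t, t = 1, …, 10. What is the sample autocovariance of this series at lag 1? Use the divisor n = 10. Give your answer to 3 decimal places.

-2.700

Mean x̄ = (-4.7 − 8.8 − 1.3 − 3.4 + 7.8 − 8.2 − 6.2 − 3.2 − 12.4 − 7.1)/10 = -4.7500
Σ_{t=1}^{9}(x_t−x̄)(x_{t+1}−x̄) = -26.9975
γ_1 = -26.9975 / 10 = -2.700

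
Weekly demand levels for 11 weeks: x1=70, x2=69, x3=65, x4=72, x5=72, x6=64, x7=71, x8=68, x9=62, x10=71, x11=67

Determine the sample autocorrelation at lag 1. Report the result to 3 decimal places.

-0.401

Mean x̄ = (70 + 69 + 65 + 72 + 72 + 64 + 71 + 68 + 62 + 71 + 67)/11 = 68.2727
Numerator Σ_{t=1}^{10}(x_t−x̄)(x_{t+1}−x̄) = -46.6198
Denominator Σ(x_t−x̄)² = 116.1818
r_1 = -46.6198 / 116.1818 = -0.401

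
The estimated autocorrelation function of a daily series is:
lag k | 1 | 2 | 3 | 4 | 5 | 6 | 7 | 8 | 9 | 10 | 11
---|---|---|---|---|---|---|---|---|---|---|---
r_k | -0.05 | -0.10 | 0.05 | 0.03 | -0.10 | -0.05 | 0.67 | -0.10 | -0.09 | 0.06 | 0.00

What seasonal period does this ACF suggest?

The largest autocorrelation is r_7 = 0.67; the remaining lags stay at or below 0.06.
The dominant spike at lag 7 indicates a seasonal period of 7.

7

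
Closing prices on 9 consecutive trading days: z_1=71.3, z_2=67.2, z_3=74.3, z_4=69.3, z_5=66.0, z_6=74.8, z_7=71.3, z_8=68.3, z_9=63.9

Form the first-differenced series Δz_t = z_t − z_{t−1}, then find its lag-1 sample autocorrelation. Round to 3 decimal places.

First differences Δz: -4.1, 7.1, -5.0, -3.3, 8.8, -3.5, -3.0, -4.4
Mean of differences = -0.9250
Numerator Σ(Δz_t−Δz̄)(Δz_{t+1}−Δz̄) = -84.0881
Denominator Σ(Δz_t−Δz̄)² = 214.3150
r_1(Δz) = -84.0881 / 214.3150 = -0.392

-0.392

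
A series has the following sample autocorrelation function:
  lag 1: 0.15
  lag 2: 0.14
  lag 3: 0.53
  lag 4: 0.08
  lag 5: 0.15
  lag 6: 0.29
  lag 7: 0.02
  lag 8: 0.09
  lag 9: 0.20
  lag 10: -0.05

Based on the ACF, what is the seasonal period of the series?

3

The largest autocorrelation is r_3 = 0.53, with weaker echoes at lags 6 (0.29) and 9 (0.20); the remaining lags stay at or below 0.15.
The dominant spike at lag 3 indicates a seasonal period of 3.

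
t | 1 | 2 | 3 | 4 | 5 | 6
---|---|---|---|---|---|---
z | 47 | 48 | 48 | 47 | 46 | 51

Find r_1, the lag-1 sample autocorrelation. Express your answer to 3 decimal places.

-0.305

Mean z̄ = (47 + 48 + 48 + 47 + 46 + 51)/6 = 47.8333
Deviations from mean: -0.8333, 0.1667, 0.1667, -0.8333, -1.8333, 3.1667
Numerator Σ_{t=1}^{5}(z_t−z̄)(z_{t+1}−z̄) = -4.5278
Denominator Σ(z_t−z̄)² = 14.8333
r_1 = -4.5278 / 14.8333 = -0.305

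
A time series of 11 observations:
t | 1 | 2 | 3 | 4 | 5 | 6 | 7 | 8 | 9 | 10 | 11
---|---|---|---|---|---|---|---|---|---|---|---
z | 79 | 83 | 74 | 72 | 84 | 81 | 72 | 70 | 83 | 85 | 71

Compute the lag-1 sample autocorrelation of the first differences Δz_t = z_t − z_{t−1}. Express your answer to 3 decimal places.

-0.086

First differences Δz: 4, -9, -2, 12, -3, -9, -2, 13, 2, -14
Mean of differences = -0.8000
Numerator Σ(Δz_t−Δz̄)(Δz_{t+1}−Δz̄) = -60.0400
Denominator Σ(Δz_t−Δz̄)² = 701.6000
r_1(Δz) = -60.0400 / 701.6000 = -0.086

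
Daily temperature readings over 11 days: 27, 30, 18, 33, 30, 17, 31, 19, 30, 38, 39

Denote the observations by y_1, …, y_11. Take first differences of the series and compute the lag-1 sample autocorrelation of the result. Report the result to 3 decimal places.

-0.580

First differences Δy: 3, -12, 15, -3, -13, 14, -12, 11, 8, 1
Mean of differences = 1.2000
Numerator Σ(Δy_t−Δȳ)(Δy_{t+1}−Δȳ) = -619.0400
Denominator Σ(Δy_t−Δȳ)² = 1067.6000
r_1(Δy) = -619.0400 / 1067.6000 = -0.580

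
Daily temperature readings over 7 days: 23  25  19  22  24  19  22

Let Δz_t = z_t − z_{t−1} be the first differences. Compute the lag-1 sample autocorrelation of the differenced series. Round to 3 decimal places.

First differences Δz: 2, -6, 3, 2, -5, 3
Mean of differences = -0.1667
Numerator Σ(Δz_t−Δz̄)(Δz_{t+1}−Δz̄) = -50.0278
Denominator Σ(Δz_t−Δz̄)² = 86.8333
r_1(Δz) = -50.0278 / 86.8333 = -0.576

-0.576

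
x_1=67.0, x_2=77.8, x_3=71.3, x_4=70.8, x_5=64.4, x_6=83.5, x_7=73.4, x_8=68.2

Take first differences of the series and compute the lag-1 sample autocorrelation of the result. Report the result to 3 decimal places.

First differences Δx: 10.8, -6.5, -0.5, -6.4, 19.1, -10.1, -5.2
Mean of differences = 0.1714
Numerator Σ(Δx_t−Δx̄)(Δx_{t+1}−Δx̄) = -325.6551
Denominator Σ(Δx_t−Δx̄)² = 693.7543
r_1(Δx) = -325.6551 / 693.7543 = -0.469

-0.469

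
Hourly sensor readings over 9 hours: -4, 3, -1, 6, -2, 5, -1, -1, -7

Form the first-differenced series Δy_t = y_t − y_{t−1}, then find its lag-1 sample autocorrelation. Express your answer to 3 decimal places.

First differences Δy: 7, -4, 7, -8, 7, -6, 0, -6
Mean of differences = -0.3750
Numerator Σ(Δy_t−Δȳ)(Δy_{t+1}−Δȳ) = -211.6406
Denominator Σ(Δy_t−Δȳ)² = 297.8750
r_1(Δy) = -211.6406 / 297.8750 = -0.711

-0.711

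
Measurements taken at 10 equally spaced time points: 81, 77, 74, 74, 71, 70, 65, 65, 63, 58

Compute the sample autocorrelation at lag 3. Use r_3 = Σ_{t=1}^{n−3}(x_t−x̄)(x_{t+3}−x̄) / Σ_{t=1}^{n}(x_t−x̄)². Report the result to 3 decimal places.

0.193

Mean x̄ = (81 + 77 + 74 + 74 + 71 + 70 + 65 + 65 + 63 + 58)/10 = 69.8000
Σ(x_t−x̄)(x_{t+3}−x̄) = (47.0400) + (8.6400) + (0.8400) + (-20.1600) + (-5.7600) + (-1.3600) + (56.6400) = 85.8800
Denominator Σ(x_t−x̄)² = 445.6000
r_3 = 85.8800 / 445.6000 = 0.193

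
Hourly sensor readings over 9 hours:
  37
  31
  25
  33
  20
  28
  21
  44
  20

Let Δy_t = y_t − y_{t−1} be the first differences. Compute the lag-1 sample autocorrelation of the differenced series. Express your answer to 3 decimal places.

-0.650

First differences Δy: -6, -6, 8, -13, 8, -7, 23, -24
Mean of differences = -2.1250
Numerator Σ(Δy_t−Δȳ)(Δy_{t+1}−Δȳ) = -965.8906
Denominator Σ(Δy_t−Δȳ)² = 1486.8750
r_1(Δy) = -965.8906 / 1486.8750 = -0.650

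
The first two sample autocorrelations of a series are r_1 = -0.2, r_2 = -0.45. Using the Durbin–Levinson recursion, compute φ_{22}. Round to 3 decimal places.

φ_{22} = (r_2 − r_1²) / (1 − r_1²)
r_1² = (-0.2)² = 0.04
Numerator = -0.45 − 0.0400 = -0.4900; denominator = 1 − 0.0400 = 0.9600
φ_{22} = -0.4900 / 0.9600 = -0.510

-0.510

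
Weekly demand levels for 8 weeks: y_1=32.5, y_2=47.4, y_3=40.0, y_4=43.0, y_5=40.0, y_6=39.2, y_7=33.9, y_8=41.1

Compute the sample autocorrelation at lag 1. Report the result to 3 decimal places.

Mean ȳ = (32.5 + 47.4 + 40.0 + 43.0 + 40.0 + 39.2 + 33.9 + 41.1)/8 = 39.6375
Deviations from mean: -7.1375, 7.7625, 0.3625, 3.3625, 0.3625, -0.4375, -5.7375, 1.4625
Σ(y_t−ȳ)(y_{t+1}−ȳ) = (-55.4048) + (2.8139) + (1.2189) + (1.2189) + (-0.1586) + (2.5102) + (-8.3911) = -56.1927
Denominator Σ(y_t−ȳ)² = 158.0188
r_1 = -56.1927 / 158.0188 = -0.356

-0.356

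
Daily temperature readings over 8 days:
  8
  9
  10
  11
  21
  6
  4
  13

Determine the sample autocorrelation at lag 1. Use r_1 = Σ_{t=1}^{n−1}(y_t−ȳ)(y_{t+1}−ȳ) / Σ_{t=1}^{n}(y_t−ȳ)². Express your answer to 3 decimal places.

-0.135

Mean ȳ = (8 + 9 + 10 + 11 + 21 + 6 + 4 + 13)/8 = 10.2500
Deviations from mean: -2.2500, -1.2500, -0.2500, 0.7500, 10.7500, -4.2500, -6.2500, 2.7500
Σ(y_t−ȳ)(y_{t+1}−ȳ) = (2.8125) + (0.3125) + (-0.1875) + (8.0625) + (-45.6875) + (26.5625) + (-17.1875) = -25.3125
Denominator Σ(y_t−ȳ)² = 187.5000
r_1 = -25.3125 / 187.5000 = -0.135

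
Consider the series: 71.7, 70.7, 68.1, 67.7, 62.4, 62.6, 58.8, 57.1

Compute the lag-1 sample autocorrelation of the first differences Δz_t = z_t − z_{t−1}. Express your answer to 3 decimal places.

-0.819

First differences Δz: -1.0, -2.6, -0.4, -5.3, 0.2, -3.8, -1.7
Mean of differences = -2.0857
Numerator Σ(Δz_t−Δz̄)(Δz_{t+1}−Δz̄) = -18.7702
Denominator Σ(Δz_t−Δz̄)² = 22.9286
r_1(Δz) = -18.7702 / 22.9286 = -0.819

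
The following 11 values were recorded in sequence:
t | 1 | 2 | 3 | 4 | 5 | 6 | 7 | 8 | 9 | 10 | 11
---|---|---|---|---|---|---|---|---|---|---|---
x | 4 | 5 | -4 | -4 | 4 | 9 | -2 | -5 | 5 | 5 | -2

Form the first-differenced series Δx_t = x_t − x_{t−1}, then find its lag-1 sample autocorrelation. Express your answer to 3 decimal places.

First differences Δx: 1, -9, 0, 8, 5, -11, -3, 10, 0, -7
Mean of differences = -0.6000
Numerator Σ(Δx_t−Δx̄)(Δx_{t+1}−Δx̄) = -21.3600
Denominator Σ(Δx_t−Δx̄)² = 446.4000
r_1(Δx) = -21.3600 / 446.4000 = -0.048

-0.048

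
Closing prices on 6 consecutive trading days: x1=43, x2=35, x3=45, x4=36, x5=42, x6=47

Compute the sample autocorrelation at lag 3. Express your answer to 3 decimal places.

0.065

Mean x̄ = (43 + 35 + 45 + 36 + 42 + 47)/6 = 41.3333
Deviations from mean: 1.6667, -6.3333, 3.6667, -5.3333, 0.6667, 5.6667
Σ(x_t−x̄)(x_{t+3}−x̄) = (-8.8889) + (-4.2222) + (20.7778) = 7.6667
Denominator Σ(x_t−x̄)² = 117.3333
r_3 = 7.6667 / 117.3333 = 0.065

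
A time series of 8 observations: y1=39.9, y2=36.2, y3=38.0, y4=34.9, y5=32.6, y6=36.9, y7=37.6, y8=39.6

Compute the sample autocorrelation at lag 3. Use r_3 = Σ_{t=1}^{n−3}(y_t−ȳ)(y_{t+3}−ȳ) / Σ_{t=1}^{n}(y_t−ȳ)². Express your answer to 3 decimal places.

Mean ȳ = (39.9 + 36.2 + 38.0 + 34.9 + 32.6 + 36.9 + 37.6 + 39.6)/8 = 36.9625
Deviations from mean: 2.9375, -0.7625, 1.0375, -2.0625, -4.3625, -0.0625, 0.6375, 2.6375
Σ(y_t−ȳ)(y_{t+3}−ȳ) = (-6.0586) + (3.3264) + (-0.0648) + (-1.3148) + (-11.5061) = -15.6180
Denominator Σ(y_t−ȳ)² = 40.9388
r_3 = -15.6180 / 40.9388 = -0.381

-0.381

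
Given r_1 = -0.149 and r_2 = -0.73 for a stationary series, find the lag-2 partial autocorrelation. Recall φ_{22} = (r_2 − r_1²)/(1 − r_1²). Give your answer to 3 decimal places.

φ_{22} = (r_2 − r_1²) / (1 − r_1²)
r_1² = (-0.149)² = 0.022201
Numerator = -0.73 − 0.0222 = -0.7522; denominator = 1 − 0.0222 = 0.9778
φ_{22} = -0.7522 / 0.9778 = -0.769

-0.769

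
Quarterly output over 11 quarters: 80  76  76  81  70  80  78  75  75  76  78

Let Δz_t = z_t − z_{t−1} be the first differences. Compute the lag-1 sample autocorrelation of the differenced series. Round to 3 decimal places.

-0.633

First differences Δz: -4, 0, 5, -11, 10, -2, -3, 0, 1, 2
Mean of differences = -0.2000
Numerator Σ(Δz_t−Δz̄)(Δz_{t+1}−Δz̄) = -177.0400
Denominator Σ(Δz_t−Δz̄)² = 279.6000
r_1(Δz) = -177.0400 / 279.6000 = -0.633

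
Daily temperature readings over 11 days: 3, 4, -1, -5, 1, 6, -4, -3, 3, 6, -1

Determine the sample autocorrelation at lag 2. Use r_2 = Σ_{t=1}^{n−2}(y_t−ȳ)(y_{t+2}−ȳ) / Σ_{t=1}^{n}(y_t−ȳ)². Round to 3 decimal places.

Mean ȳ = (3 + 4 − 1 − 5 + 1 + 6 − 4 − 3 + 3 + 6 − 1)/11 = 0.8182
Numerator Σ_{t=1}^{9}(y_t−ȳ)(y_{t+2}−ȳ) = -107.8843
Denominator Σ(y_t−ȳ)² = 151.6364
r_2 = -107.8843 / 151.6364 = -0.711

-0.711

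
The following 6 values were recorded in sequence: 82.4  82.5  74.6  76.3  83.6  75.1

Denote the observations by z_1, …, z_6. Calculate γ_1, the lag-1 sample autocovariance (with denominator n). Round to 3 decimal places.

-3.678

Mean z̄ = (82.4 + 82.5 + 74.6 + 76.3 + 83.6 + 75.1)/6 = 79.0833
Deviations: 3.3167, 3.4167, -4.4833, -2.7833, 4.5167, -3.9833
Σ_{t=1}^{5}(z_t−z̄)(z_{t+1}−z̄) = -22.0703
γ_1 = -22.0703 / 6 = -3.678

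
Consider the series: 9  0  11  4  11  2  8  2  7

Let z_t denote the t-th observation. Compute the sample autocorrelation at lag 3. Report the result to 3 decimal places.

-0.618

Mean z̄ = (9 + 0 + 11 + 4 + 11 + 2 + 8 + 2 + 7)/9 = 6.0000
Numerator Σ_{t=1}^{6}(z_t−z̄)(z_{t+3}−z̄) = -84.0000
Denominator Σ(z_t−z̄)² = 136.0000
r_3 = -84.0000 / 136.0000 = -0.618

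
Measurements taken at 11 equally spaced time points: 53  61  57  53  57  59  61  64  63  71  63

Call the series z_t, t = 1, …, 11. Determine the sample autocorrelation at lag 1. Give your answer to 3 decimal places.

0.420

Mean z̄ = (53 + 61 + 57 + 53 + 57 + 59 + 61 + 64 + 63 + 71 + 63)/11 = 60.1818
Numerator Σ_{t=1}^{10}(z_t−z̄)(z_{t+1}−z̄) = 114.8760
Denominator Σ(z_t−z̄)² = 273.6364
r_1 = 114.8760 / 273.6364 = 0.420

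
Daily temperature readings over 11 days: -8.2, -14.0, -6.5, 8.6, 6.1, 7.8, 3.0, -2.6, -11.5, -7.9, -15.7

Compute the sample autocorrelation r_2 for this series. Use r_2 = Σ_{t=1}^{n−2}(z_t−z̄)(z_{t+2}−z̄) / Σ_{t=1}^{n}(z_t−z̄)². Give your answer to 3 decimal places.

0.148

Mean z̄ = (-8.2 − 14.0 − 6.5 + 8.6 + 6.1 + 7.8 + 3.0 − 2.6 − 11.5 − 7.9 − 15.7)/11 = -3.7182
Numerator Σ_{t=1}^{9}(z_t−z̄)(z_{t+2}−z̄) = 115.5093
Denominator Σ(z_t−z̄)² = 782.3364
r_2 = 115.5093 / 782.3364 = 0.148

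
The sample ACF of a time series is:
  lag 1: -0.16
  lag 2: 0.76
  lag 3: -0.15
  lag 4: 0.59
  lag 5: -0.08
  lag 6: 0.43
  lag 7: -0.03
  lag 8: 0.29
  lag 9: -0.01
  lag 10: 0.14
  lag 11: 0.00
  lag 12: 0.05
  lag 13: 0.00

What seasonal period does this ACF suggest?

2

The largest autocorrelation is r_2 = 0.76, with weaker echoes at lags 4 (0.59), 6 (0.43) and 8 (0.29); the remaining lags stay at or below 0.14.
The dominant spike at lag 2 indicates a seasonal period of 2.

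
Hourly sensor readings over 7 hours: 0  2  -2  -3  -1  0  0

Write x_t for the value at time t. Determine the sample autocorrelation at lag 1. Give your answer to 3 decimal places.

Mean x̄ = (0 + 2 − 2 − 3 − 1 + 0 + 0)/7 = -0.5714
Deviations from mean: 0.5714, 2.5714, -1.4286, -2.4286, -0.4286, 0.5714, 0.5714
Numerator Σ_{t=1}^{6}(x_t−x̄)(x_{t+1}−x̄) = 2.3878
Denominator Σ(x_t−x̄)² = 15.7143
r_1 = 2.3878 / 15.7143 = 0.152

0.152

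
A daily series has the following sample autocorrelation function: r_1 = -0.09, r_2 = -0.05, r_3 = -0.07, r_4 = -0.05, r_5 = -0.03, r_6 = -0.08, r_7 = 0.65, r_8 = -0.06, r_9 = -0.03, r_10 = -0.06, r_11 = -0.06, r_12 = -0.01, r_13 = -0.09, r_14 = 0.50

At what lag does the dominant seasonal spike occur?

The largest autocorrelation is r_7 = 0.65, with a weaker echo at lag 14 (0.50); the remaining lags stay at or below -0.01.
The dominant spike at lag 7 indicates a seasonal period of 7.

7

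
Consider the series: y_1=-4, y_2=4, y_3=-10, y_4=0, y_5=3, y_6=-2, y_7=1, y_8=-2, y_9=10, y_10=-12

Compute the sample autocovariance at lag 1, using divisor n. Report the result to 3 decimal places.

-20.264

Mean ȳ = (-4 + 4 − 10 + 0 + 3 − 2 + 1 − 2 + 10 − 12)/10 = -1.2000
Σ_{t=1}^{9}(y_t−ȳ)(y_{t+1}−ȳ) = -202.6400
γ_1 = -202.6400 / 10 = -20.264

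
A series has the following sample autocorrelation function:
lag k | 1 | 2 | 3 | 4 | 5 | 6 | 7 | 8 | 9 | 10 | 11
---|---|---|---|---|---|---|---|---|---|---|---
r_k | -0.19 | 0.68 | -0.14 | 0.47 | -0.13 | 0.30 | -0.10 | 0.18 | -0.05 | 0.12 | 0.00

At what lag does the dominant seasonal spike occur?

The largest autocorrelation is r_2 = 0.68, with weaker echoes at lags 4 (0.47), 6 (0.30) and 8 (0.18); the remaining lags stay at or below 0.12.
The dominant spike at lag 2 indicates a seasonal period of 2.

2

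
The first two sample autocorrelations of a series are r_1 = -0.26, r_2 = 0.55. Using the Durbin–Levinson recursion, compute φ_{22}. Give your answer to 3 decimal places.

0.517

φ_{22} = (r_2 − r_1²) / (1 − r_1²)
r_1² = (-0.26)² = 0.0676
Numerator = 0.55 − 0.0676 = 0.4824; denominator = 1 − 0.0676 = 0.9324
φ_{22} = 0.4824 / 0.9324 = 0.517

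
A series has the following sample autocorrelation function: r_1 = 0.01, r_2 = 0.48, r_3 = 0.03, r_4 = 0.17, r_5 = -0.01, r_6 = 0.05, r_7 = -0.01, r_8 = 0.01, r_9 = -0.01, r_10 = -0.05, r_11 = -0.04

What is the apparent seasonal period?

The largest autocorrelation is r_2 = 0.48, with a weaker echo at lag 4 (0.17); the remaining lags stay at or below 0.05.
The dominant spike at lag 2 indicates a seasonal period of 2.

2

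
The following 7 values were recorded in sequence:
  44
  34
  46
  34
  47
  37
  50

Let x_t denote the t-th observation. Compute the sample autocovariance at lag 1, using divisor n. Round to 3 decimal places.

-26.930

Mean x̄ = (44 + 34 + 46 + 34 + 47 + 37 + 50)/7 = 41.7143
Σ_{t=1}^{6}(x_t−x̄)(x_{t+1}−x̄) = -188.5102
γ_1 = -188.5102 / 7 = -26.930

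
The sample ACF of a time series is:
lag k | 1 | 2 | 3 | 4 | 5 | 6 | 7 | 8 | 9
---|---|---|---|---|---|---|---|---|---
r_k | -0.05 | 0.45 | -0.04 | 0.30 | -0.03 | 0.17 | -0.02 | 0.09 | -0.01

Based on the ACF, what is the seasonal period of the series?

The largest autocorrelation is r_2 = 0.45, with weaker echoes at lags 4 (0.30) and 6 (0.17); the remaining lags stay at or below 0.09.
The dominant spike at lag 2 indicates a seasonal period of 2.

2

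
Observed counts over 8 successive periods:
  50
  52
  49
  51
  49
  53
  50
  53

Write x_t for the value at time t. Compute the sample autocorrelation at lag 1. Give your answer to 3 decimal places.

-0.597

Mean x̄ = (50 + 52 + 49 + 51 + 49 + 53 + 50 + 53)/8 = 50.8750
Deviations from mean: -0.8750, 1.1250, -1.8750, 0.1250, -1.8750, 2.1250, -0.8750, 2.1250
Σ(x_t−x̄)(x_{t+1}−x̄) = (-0.9844) + (-2.1094) + (-0.2344) + (-0.2344) + (-3.9844) + (-1.8594) + (-1.8594) = -11.2656
Denominator Σ(x_t−x̄)² = 18.8750
r_1 = -11.2656 / 18.8750 = -0.597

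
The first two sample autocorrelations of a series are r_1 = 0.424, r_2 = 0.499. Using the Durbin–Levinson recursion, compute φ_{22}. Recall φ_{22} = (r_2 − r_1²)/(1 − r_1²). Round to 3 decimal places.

φ_{22} = (r_2 − r_1²) / (1 − r_1²)
r_1² = (0.424)² = 0.179776
Numerator = 0.499 − 0.1798 = 0.3192; denominator = 1 − 0.1798 = 0.8202
φ_{22} = 0.3192 / 0.8202 = 0.389

0.389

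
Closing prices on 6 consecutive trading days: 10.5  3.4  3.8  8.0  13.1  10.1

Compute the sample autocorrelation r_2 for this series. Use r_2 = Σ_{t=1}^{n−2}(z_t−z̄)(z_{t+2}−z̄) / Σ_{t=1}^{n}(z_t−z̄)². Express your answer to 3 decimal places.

Mean z̄ = (10.5 + 3.4 + 3.8 + 8.0 + 13.1 + 10.1)/6 = 8.1500
Deviations from mean: 2.3500, -4.7500, -4.3500, -0.1500, 4.9500, 1.9500
Σ(z_t−z̄)(z_{t+2}−z̄) = (-10.2225) + (0.7125) + (-21.5325) + (-0.2925) = -31.3350
Denominator Σ(z_t−z̄)² = 75.3350
r_2 = -31.3350 / 75.3350 = -0.416

-0.416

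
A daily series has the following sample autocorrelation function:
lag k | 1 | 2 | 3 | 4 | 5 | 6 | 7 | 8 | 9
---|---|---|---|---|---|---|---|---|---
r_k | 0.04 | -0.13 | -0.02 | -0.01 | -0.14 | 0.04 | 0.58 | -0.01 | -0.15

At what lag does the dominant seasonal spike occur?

7

The largest autocorrelation is r_7 = 0.58; the remaining lags stay at or below 0.04.
The dominant spike at lag 7 indicates a seasonal period of 7.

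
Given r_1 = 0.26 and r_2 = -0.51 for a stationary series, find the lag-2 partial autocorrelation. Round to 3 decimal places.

-0.619

φ_{22} = (r_2 − r_1²) / (1 − r_1²)
r_1² = (0.26)² = 0.0676
Numerator = -0.51 − 0.0676 = -0.5776; denominator = 1 − 0.0676 = 0.9324
φ_{22} = -0.5776 / 0.9324 = -0.619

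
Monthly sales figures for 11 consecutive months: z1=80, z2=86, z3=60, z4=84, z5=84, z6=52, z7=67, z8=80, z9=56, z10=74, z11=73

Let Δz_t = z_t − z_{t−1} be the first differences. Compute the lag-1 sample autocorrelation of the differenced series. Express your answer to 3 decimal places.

First differences Δz: 6, -26, 24, 0, -32, 15, 13, -24, 18, -1
Mean of differences = -0.7000
Numerator Σ(Δz_t−Δz̄)(Δz_{t+1}−Δz̄) = -1835.8900
Denominator Σ(Δz_t−Δz̄)² = 3602.1000
r_1(Δz) = -1835.8900 / 3602.1000 = -0.510

-0.510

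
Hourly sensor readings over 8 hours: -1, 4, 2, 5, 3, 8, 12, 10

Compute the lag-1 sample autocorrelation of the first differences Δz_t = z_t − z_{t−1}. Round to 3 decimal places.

-0.503

First differences Δz: 5, -2, 3, -2, 5, 4, -2
Mean of differences = 1.5714
Numerator Σ(Δz_t−Δz̄)(Δz_{t+1}−Δz̄) = -35.0408
Denominator Σ(Δz_t−Δz̄)² = 69.7143
r_1(Δz) = -35.0408 / 69.7143 = -0.503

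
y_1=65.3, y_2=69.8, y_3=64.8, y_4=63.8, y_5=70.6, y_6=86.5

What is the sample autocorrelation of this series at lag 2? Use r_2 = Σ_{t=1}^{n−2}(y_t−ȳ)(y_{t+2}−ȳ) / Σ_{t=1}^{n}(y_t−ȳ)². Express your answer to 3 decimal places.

-0.217

Mean ȳ = (65.3 + 69.8 + 64.8 + 63.8 + 70.6 + 86.5)/6 = 70.1333
Deviations from mean: -4.8333, -0.3333, -5.3333, -6.3333, 0.4667, 16.3667
Σ(y_t−ȳ)(y_{t+2}−ȳ) = (25.7778) + (2.1111) + (-2.4889) + (-103.6556) = -78.2556
Denominator Σ(y_t−ȳ)² = 360.1133
r_2 = -78.2556 / 360.1133 = -0.217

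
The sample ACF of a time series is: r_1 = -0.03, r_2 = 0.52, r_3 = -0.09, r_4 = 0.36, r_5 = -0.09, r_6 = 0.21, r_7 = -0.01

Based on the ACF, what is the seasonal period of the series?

2

The largest autocorrelation is r_2 = 0.52, with weaker echoes at lags 4 (0.36) and 6 (0.21); the remaining lags stay at or below -0.01.
The dominant spike at lag 2 indicates a seasonal period of 2.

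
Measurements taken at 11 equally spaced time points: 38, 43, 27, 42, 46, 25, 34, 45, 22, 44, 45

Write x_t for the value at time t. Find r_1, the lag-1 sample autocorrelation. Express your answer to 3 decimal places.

-0.405

Mean x̄ = (38 + 43 + 27 + 42 + 46 + 25 + 34 + 45 + 22 + 44 + 45)/11 = 37.3636
Numerator Σ_{t=1}^{10}(x_t−x̄)(x_{t+1}−x̄) = -322.3140
Denominator Σ(x_t−x̄)² = 796.5455
r_1 = -322.3140 / 796.5455 = -0.405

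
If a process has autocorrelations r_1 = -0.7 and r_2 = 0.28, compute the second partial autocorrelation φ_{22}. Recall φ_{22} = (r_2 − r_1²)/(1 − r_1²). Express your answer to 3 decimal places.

φ_{22} = (r_2 − r_1²) / (1 − r_1²)
r_1² = (-0.7)² = 0.49
Numerator = 0.28 − 0.4900 = -0.2100; denominator = 1 − 0.4900 = 0.5100
φ_{22} = -0.2100 / 0.5100 = -0.412

-0.412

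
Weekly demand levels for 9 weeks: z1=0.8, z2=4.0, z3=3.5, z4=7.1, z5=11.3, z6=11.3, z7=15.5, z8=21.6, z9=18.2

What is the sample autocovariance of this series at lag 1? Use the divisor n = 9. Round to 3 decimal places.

Mean z̄ = (0.8 + 4.0 + 3.5 + 7.1 + 11.3 + 11.3 + 15.5 + 21.6 + 18.2)/9 = 10.3667
Σ_{t=1}^{8}(z_t−z̄)(z_{t+1}−z̄) = 275.3289
γ_1 = 275.3289 / 9 = 30.592

30.592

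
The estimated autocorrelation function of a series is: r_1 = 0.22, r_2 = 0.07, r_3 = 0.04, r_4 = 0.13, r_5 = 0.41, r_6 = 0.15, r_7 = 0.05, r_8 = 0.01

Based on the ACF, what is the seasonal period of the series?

The largest autocorrelation is r_5 = 0.41; the remaining lags stay at or below 0.22. The elevated value at lag 1 (0.22), dropping to 0.07 at lag 2, reflects decaying short-term dependence rather than seasonality.
The dominant spike at lag 5 indicates a seasonal period of 5.

5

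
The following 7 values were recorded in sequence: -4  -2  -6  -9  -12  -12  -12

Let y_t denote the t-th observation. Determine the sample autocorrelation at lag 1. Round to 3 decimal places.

0.666

Mean ȳ = (-4 − 2 − 6 − 9 − 12 − 12 − 12)/7 = -8.1429
Deviations from mean: 4.1429, 6.1429, 2.1429, -0.8571, -3.8571, -3.8571, -3.8571
Σ(y_t−ȳ)(y_{t+1}−ȳ) = (25.4490) + (13.1633) + (-1.8367) + (3.3061) + (14.8776) + (14.8776) = 69.8367
Denominator Σ(y_t−ȳ)² = 104.8571
r_1 = 69.8367 / 104.8571 = 0.666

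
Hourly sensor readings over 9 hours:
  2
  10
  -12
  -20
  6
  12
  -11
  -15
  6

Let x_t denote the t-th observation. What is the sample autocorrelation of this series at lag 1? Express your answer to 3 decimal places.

Mean x̄ = (2 + 10 − 12 − 20 + 6 + 12 − 11 − 15 + 6)/9 = -2.4444
Numerator Σ_{t=1}^{8}(x_t−x̄)(x_{t+1}−x̄) = -44.3086
Denominator Σ(x_t−x̄)² = 1156.2222
r_1 = -44.3086 / 1156.2222 = -0.038

-0.038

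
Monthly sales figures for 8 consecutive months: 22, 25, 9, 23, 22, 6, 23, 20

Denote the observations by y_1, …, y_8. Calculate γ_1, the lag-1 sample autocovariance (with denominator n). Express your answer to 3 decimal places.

Mean ȳ = (22 + 25 + 9 + 23 + 22 + 6 + 23 + 20)/8 = 18.7500
Σ_{t=1}^{7}(y_t−ȳ)(y_{t+1}−ȳ) = -158.5625
γ_1 = -158.5625 / 8 = -19.820

-19.820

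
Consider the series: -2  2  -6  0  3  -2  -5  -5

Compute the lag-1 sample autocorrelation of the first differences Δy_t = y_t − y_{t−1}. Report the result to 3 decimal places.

-0.413

First differences Δy: 4, -8, 6, 3, -5, -3, 0
Mean of differences = -0.4286
Numerator Σ(Δy_t−Δȳ)(Δy_{t+1}−Δȳ) = -65.1837
Denominator Σ(Δy_t−Δȳ)² = 157.7143
r_1(Δy) = -65.1837 / 157.7143 = -0.413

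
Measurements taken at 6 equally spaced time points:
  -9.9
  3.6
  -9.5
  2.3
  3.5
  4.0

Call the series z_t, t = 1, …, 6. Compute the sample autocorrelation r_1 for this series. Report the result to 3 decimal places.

Mean z̄ = (-9.9 + 3.6 − 9.5 + 2.3 + 3.5 + 4.0)/6 = -1.0000
Deviations from mean: -8.9000, 4.6000, -8.5000, 3.3000, 4.5000, 5.0000
Σ(z_t−z̄)(z_{t+1}−z̄) = (-40.9400) + (-39.1000) + (-28.0500) + (14.8500) + (22.5000) = -70.7400
Denominator Σ(z_t−z̄)² = 228.7600
r_1 = -70.7400 / 228.7600 = -0.309

-0.309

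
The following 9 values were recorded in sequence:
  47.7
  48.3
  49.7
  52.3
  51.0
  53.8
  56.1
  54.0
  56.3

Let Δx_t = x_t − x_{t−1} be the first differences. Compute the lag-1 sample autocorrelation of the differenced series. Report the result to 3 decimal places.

-0.536

First differences Δx: 0.6, 1.4, 2.6, -1.3, 2.8, 2.3, -2.1, 2.3
Mean of differences = 1.0750
Numerator Σ(Δx_t−Δx̄)(Δx_{t+1}−Δx̄) = -13.0431
Denominator Σ(Δx_t−Δx̄)² = 24.3550
r_1(Δx) = -13.0431 / 24.3550 = -0.536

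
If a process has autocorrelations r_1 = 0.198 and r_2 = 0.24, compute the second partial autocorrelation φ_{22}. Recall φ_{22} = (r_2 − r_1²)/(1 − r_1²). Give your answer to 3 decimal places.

0.209

φ_{22} = (r_2 − r_1²) / (1 − r_1²)
r_1² = (0.198)² = 0.039204
Numerator = 0.24 − 0.0392 = 0.2008; denominator = 1 − 0.0392 = 0.9608
φ_{22} = 0.2008 / 0.9608 = 0.209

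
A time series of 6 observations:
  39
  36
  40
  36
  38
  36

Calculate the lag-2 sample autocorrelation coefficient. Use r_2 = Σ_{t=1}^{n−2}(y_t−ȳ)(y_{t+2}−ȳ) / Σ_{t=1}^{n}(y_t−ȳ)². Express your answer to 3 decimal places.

0.613

Mean ȳ = (39 + 36 + 40 + 36 + 38 + 36)/6 = 37.5000
Σ(y_t−ȳ)(y_{t+2}−ȳ) = (3.7500) + (2.2500) + (1.2500) + (2.2500) = 9.5000
Denominator Σ(y_t−ȳ)² = 15.5000
r_2 = 9.5000 / 15.5000 = 0.613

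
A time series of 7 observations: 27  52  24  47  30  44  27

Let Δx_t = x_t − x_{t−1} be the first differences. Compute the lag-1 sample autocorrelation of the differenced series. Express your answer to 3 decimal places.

-0.815

First differences Δx: 25, -28, 23, -17, 14, -17
Mean of differences = 0.0000
Numerator Σ(Δx_t−Δx̄)(Δx_{t+1}−Δx̄) = -2211.0000
Denominator Σ(Δx_t−Δx̄)² = 2712.0000
r_1(Δx) = -2211.0000 / 2712.0000 = -0.815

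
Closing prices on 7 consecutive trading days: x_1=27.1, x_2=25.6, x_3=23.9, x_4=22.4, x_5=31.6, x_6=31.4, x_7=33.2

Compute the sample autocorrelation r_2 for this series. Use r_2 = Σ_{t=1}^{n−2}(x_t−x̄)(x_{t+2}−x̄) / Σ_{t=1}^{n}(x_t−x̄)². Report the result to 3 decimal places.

Mean x̄ = (27.1 + 25.6 + 23.9 + 22.4 + 31.6 + 31.4 + 33.2)/7 = 27.8857
Deviations from mean: -0.7857, -2.2857, -3.9857, -5.4857, 3.7143, 3.5143, 5.3143
Σ(x_t−x̄)(x_{t+2}−x̄) = (3.1316) + (12.5388) + (-14.8041) + (-19.2784) + (19.7388) = 1.3267
Denominator Σ(x_t−x̄)² = 106.2086
r_2 = 1.3267 / 106.2086 = 0.012

0.012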